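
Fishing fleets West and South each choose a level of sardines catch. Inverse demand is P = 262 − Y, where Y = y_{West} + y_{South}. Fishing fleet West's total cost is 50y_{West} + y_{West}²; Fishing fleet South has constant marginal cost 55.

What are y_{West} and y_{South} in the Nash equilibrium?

31, 88

Fishing fleet West's profit: π = y_{West}(262 − (y_{West} + y_{South})) − 50y_{West} − y_{West}².
∂π/∂y_{West} = 212 − 4y_{West} − y_{South} = 0, so y_{West} = 53 − 0.25y_{South}.
For South: ∂π/∂y_{South} = 207 − 2y_{South} − y_{West} = 0 ⇒ y_{South} = 103.5 − 0.5y_{West}.
Substituting the second reaction function into the first: y_{West} = 53 − 0.25(103.5 − 0.5y_{West}), which gives 0.875y_{West} = 27.125 ⇒ y_{West} = 31.
Then y_{South} = 103.5 − 0.5·31 = 88.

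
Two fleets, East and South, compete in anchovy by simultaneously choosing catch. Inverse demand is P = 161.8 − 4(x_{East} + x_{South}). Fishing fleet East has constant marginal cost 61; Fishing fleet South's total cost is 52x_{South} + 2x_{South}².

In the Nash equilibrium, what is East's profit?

Fishing fleet East's profit: π = x_{East}(161.8 − 4(x_{East} + x_{South})) − 61x_{East}.
∂π/∂x_{East} = 100.8 − 8x_{East} − 4x_{South} = 0, so x_{East} = 12.6 − 0.5x_{South}.
For South: ∂π/∂x_{South} = 109.8 − 12x_{South} − 4x_{East} = 0 ⇒ x_{South} = 9.15 − (1/3)x_{East}.
Plugging x_{South} into East's best response: x_{East} = 12.6 − 0.5(9.15 − (1/3)x_{East}) ⇒ (5/6)x_{East} = 8.025, so x_{East} = 9.63.
Then x_{South} = 9.15 − (1/3)·9.63 = 5.94.
Price P = 161.8 − 4·15.57 = 99.52.
East's profit: (99.52 − 61)·9.63 = 370.9476.

370.9476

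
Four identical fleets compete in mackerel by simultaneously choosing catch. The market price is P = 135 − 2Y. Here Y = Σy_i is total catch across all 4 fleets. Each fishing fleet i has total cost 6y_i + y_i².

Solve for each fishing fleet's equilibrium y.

A representative fishing fleet's profit is π_i = y_i(135 − 2Y) − 6y_i − y_i², with Y = y_i + Σ_{j≠i} y_j.
First-order condition: 129 − 6y_i − 2Σ_{j≠i} y_j = 0.
With identical fishing fleets, set every y_j = y: then 129 − 6y − 6y = 0, i.e. y = 129/12 = 10.75.

10.75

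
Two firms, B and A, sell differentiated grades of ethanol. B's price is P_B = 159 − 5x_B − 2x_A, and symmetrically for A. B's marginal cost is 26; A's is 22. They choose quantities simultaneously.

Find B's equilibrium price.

Firm B's profit: π = x_B(159 − 5x_B − 2x_A) − 26x_B.
∂π/∂x_B = 133 − 10x_B − 2x_A = 0 ⇒ x_B = 13.3 − 0.2x_A.
Similarly x_A = 13.7 − 0.2x_B.
Plugging x_A into B's best response: x_B = 13.3 − 0.2(13.7 − 0.2x_B) ⇒ 0.96x_B = 10.56, so x_B = 11.
Then x_A = 13.7 − 0.2·11 = 11.5.
P_B = 159 − 5·11 − 2·11.5 = 81.

81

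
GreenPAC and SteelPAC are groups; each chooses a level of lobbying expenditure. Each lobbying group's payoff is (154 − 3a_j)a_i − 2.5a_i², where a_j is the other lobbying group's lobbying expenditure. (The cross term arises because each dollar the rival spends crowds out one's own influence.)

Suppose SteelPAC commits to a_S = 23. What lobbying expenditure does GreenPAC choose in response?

17

GreenPAC's payoff is (154 − 3a_S)a_G − 2.5a_G².
∂π/∂a_G = 154 − 3a_S − 5a_G = 0, so a_G = 30.8 − 0.6a_S.
At a_S = 23: a_G = 30.8 − 0.6·23 = 17.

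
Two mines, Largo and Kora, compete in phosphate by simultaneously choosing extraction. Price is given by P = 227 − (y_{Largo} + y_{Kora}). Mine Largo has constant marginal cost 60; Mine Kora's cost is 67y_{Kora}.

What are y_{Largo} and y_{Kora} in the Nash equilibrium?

58, 51

Mine Largo's profit: π = y_{Largo}(227 − (y_{Largo} + y_{Kora})) − 60y_{Largo}.
∂π/∂y_{Largo} = 167 − 2y_{Largo} − y_{Kora} = 0, so y_{Largo} = 83.5 − 0.5y_{Kora}.
By the same steps for Kora: y_{Kora} = 80 − 0.5y_{Largo}.
Substituting the second reaction function into the first: y_{Largo} = 83.5 − 0.5(80 − 0.5y_{Largo}), which gives 0.75y_{Largo} = 43.5 ⇒ y_{Largo} = 58.
Then y_{Kora} = 80 − 0.5·58 = 51.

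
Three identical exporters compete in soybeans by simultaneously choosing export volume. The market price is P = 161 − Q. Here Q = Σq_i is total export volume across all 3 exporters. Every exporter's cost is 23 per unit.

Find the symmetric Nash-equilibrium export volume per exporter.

A representative exporter's profit is π_i = q_i(161 − Q) − 23q_i, with Q = q_i + Σ_{j≠i} q_j.
First-order condition: 138 − 2q_i − Σ_{j≠i} q_j = 0.
In a symmetric equilibrium every exporter chooses the same q, so Σ_{j≠i} q_j = 2q. The condition becomes 138 − 4q = 0, giving q = 138/4 = 34.5.

34.5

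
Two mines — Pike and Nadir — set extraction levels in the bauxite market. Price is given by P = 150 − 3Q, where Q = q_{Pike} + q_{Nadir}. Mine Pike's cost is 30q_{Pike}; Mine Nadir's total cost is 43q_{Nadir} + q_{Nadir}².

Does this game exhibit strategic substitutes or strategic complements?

strategic substitutes

Mine Pike's profit: π = q_{Pike}(150 − 3(q_{Pike} + q_{Nadir})) − 30q_{Pike}.
∂π/∂q_{Pike} = 120 − 6q_{Pike} − 3q_{Nadir} = 0, so q_{Pike} = 20 − 0.5q_{Nadir}.
The best-response slope dq_{Pike}/dq_{Nadir} = −0.5 < 0: the reaction function is downward-sloping, so the choices are strategic substitutes.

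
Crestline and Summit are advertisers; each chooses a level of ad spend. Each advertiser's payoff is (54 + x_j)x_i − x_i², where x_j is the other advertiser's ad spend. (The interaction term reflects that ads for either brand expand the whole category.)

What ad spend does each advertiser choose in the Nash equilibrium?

Crestline's payoff is (54 + x_S)x_C − x_C².
∂π/∂x_C = 54 + x_S − 2x_C = 0, so x_C = 27 + 0.5x_S.
By symmetry x_S = x_C; substituting into the reaction function, 0.5x_C = 27 and x_C = 54.

54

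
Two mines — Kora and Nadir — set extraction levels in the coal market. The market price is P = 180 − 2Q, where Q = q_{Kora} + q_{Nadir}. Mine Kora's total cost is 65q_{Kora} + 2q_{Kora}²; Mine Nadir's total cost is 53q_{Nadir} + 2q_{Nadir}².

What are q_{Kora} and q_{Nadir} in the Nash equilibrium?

11.1, 13.1

Mine Kora's profit: π = q_{Kora}(180 − 2(q_{Kora} + q_{Nadir})) − 65q_{Kora} − 2q_{Kora}².
∂π/∂q_{Kora} = 115 − 8q_{Kora} − 2q_{Nadir} = 0, so q_{Kora} = 14.375 − 0.25q_{Nadir}.
By the same steps for Nadir: q_{Nadir} = 15.875 − 0.25q_{Kora}.
Plugging q_{Nadir} into Kora's best response: q_{Kora} = 14.375 − 0.25(15.875 − 0.25q_{Kora}) ⇒ 0.9375q_{Kora} = 333/32, so q_{Kora} = 11.1.
Then q_{Nadir} = 15.875 − 0.25·11.1 = 13.1.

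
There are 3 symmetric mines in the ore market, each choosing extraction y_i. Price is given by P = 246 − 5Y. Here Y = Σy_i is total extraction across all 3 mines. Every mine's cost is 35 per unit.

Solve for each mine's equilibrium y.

A representative mine's profit is π_i = y_i(246 − 5Y) − 35y_i, with Y = y_i + Σ_{j≠i} y_j.
First-order condition: 211 − 10y_i − 5Σ_{j≠i} y_j = 0.
With identical mines, set every y_j = y: then 211 − 10y − 10y = 0, i.e. y = 211/20 = 10.55.

10.55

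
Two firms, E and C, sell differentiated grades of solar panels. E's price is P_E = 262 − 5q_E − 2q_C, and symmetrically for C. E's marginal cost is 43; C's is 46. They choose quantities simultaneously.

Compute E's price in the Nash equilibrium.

134.5625

Firm E's profit: π = q_E(262 − 5q_E − 2q_C) − 43q_E.
∂π/∂q_E = 219 − 10q_E − 2q_C = 0 ⇒ q_E = 21.9 − 0.2q_C.
Similarly q_C = 21.6 − 0.2q_E.
Plugging q_C into E's best response: q_E = 21.9 − 0.2(21.6 − 0.2q_E) ⇒ 0.96q_E = 17.58, so q_E = 18.3125.
Then q_C = 21.6 − 0.2·18.3125 = 17.9375.
P_E = 262 − 5·18.3125 − 2·17.9375 = 134.5625.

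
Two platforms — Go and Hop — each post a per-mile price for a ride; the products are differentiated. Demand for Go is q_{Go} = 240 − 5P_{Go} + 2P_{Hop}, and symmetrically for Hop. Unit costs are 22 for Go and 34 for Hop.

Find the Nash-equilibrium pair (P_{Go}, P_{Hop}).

45, 50

Go's profit: π = (P_{Go} − 22)(240 − 5P_{Go} + 2P_{Hop}).
∂π/∂P_{Go} = 350 − 10P_{Go} + 2P_{Hop} = 0 ⇒ P_{Go} = 35 + 0.2P_{Hop}.
Similarly P_{Hop} = 41 + 0.2P_{Go}.
Plugging P_{Hop} into Go's best response: P_{Go} = 35 + 0.2(41 + 0.2P_{Go}) ⇒ 0.96P_{Go} = 43.2, so P_{Go} = 45.
Then P_{Hop} = 41 + 0.2·45 = 50.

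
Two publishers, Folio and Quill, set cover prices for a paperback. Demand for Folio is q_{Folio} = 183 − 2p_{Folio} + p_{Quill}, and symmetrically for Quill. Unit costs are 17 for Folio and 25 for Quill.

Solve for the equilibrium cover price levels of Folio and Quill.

Folio's profit: π = (p_{Folio} − 17)(183 − 2p_{Folio} + p_{Quill}).
∂π/∂p_{Folio} = 217 − 4p_{Folio} + p_{Quill} = 0 ⇒ p_{Folio} = 54.25 + 0.25p_{Quill}.
Similarly p_{Quill} = 58.25 + 0.25p_{Folio}.
Solving the two reaction functions simultaneously: (1 − (0.25)(0.25))p_{Folio} = 54.25 + 0.25·58.25, so 0.9375p_{Folio} = 68.8125 and p_{Folio} = 73.4.
Then p_{Quill} = 58.25 + 0.25·73.4 = 76.6.

73.4, 76.6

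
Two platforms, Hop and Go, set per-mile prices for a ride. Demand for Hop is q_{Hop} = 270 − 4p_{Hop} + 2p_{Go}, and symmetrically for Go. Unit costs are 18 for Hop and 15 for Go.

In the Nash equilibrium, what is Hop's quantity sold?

Hop's profit: π = (p_{Hop} − 18)(270 − 4p_{Hop} + 2p_{Go}).
∂π/∂p_{Hop} = 342 − 8p_{Hop} + 2p_{Go} = 0 ⇒ p_{Hop} = 42.75 + 0.25p_{Go}.
Similarly p_{Go} = 41.25 + 0.25p_{Hop}.
Plugging p_{Go} into Hop's best response: p_{Hop} = 42.75 + 0.25(41.25 + 0.25p_{Hop}) ⇒ 0.9375p_{Hop} = 53.0625, so p_{Hop} = 56.6.
Then p_{Go} = 41.25 + 0.25·56.6 = 55.4.
q_{Hop} = 270 − 4·56.6 + 2·55.4 = 154.4.

154.4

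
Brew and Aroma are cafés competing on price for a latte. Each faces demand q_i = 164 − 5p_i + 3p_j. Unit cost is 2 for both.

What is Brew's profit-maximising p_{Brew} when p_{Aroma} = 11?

Brew's profit: π = (p_{Brew} − 2)(164 − 5p_{Brew} + 3p_{Aroma}).
∂π/∂p_{Brew} = 174 − 10p_{Brew} + 3p_{Aroma} = 0 ⇒ p_{Brew} = 17.4 + 0.3p_{Aroma}.
At p_{Aroma} = 11: p_{Brew} = 17.4 + 0.3·11 = 20.7.

20.7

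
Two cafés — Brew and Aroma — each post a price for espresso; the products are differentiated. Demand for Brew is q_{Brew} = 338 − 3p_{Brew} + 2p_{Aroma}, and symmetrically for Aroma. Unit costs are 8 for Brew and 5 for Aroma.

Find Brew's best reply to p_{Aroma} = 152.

111

Brew's profit: π = (p_{Brew} − 8)(338 − 3p_{Brew} + 2p_{Aroma}).
∂π/∂p_{Brew} = 362 − 6p_{Brew} + 2p_{Aroma} = 0 ⇒ p_{Brew} = 181/3 + (1/3)p_{Aroma}.
At p_{Aroma} = 152: p_{Brew} = 181/3 + (1/3)·152 = 111.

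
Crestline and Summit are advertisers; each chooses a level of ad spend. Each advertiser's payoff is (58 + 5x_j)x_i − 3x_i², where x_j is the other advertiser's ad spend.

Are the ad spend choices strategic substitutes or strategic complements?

strategic complements

Crestline's payoff is (58 + 5x_S)x_C − 3x_C².
∂π/∂x_C = 58 + 5x_S − 6x_C = 0, so x_C = 29/3 + (5/6)x_S.
The best-response slope dx_C/dx_S = 5/6 > 0: the reaction function is upward-sloping, so the choices are strategic complements.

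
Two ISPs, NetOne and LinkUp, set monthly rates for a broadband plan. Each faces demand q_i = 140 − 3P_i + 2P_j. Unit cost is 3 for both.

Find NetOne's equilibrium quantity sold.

NetOne's profit: π = (P_{NetOne} − 3)(140 − 3P_{NetOne} + 2P_{LinkUp}).
∂π/∂P_{NetOne} = 149 − 6P_{NetOne} + 2P_{LinkUp} = 0 ⇒ P_{NetOne} = 149/6 + (1/3)P_{LinkUp}.
The game is symmetric, so in equilibrium P_{LinkUp} = P_{NetOne}: the reaction function gives (2/3)P_{NetOne} = 149/6, hence P_{NetOne} = 37.25.
q_{NetOne} = 140 − 3·37.25 + 2·37.25 = 102.75.

102.75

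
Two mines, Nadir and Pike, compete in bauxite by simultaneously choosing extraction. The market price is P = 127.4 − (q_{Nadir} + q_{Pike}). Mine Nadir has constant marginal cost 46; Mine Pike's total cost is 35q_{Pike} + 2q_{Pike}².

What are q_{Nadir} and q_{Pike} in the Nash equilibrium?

36, 9.4

Mine Nadir's profit: π = q_{Nadir}(127.4 − (q_{Nadir} + q_{Pike})) − 46q_{Nadir}.
∂π/∂q_{Nadir} = 81.4 − 2q_{Nadir} − q_{Pike} = 0, so q_{Nadir} = 40.7 − 0.5q_{Pike}.
For Pike: ∂π/∂q_{Pike} = 92.4 − 6q_{Pike} − q_{Nadir} = 0 ⇒ q_{Pike} = 15.4 − (1/6)q_{Nadir}.
Solving the two reaction functions simultaneously: (1 − (−0.5)(−1/6))q_{Nadir} = 40.7 − 0.5·15.4, so (11/12)q_{Nadir} = 33 and q_{Nadir} = 36.
Then q_{Pike} = 15.4 − (1/6)·36 = 9.4.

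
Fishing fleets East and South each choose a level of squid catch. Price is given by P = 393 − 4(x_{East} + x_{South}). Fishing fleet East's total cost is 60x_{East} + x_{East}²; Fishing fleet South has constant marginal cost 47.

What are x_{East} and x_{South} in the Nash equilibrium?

Fishing fleet East's profit: π = x_{East}(393 − 4(x_{East} + x_{South})) − 60x_{East} − x_{East}².
∂π/∂x_{East} = 333 − 10x_{East} − 4x_{South} = 0, so x_{East} = 33.3 − 0.4x_{South}.
For South: ∂π/∂x_{South} = 346 − 8x_{South} − 4x_{East} = 0 ⇒ x_{South} = 43.25 − 0.5x_{East}.
Solving the two reaction functions simultaneously: (1 − (−0.4)(−0.5))x_{East} = 33.3 − 0.4·43.25, so 0.8x_{East} = 16 and x_{East} = 20.
Then x_{South} = 43.25 − 0.5·20 = 33.25.

20, 33.25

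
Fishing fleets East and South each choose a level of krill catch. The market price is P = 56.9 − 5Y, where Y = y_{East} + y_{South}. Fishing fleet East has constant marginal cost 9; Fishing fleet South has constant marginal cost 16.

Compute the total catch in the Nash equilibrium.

5.92

Fishing fleet East's profit: π = y_{East}(56.9 − 5(y_{East} + y_{South})) − 9y_{East}.
∂π/∂y_{East} = 47.9 − 10y_{East} − 5y_{South} = 0, so y_{East} = 4.79 − 0.5y_{South}.
By the same steps for South: y_{South} = 4.09 − 0.5y_{East}.
Plugging y_{South} into East's best response: y_{East} = 4.79 − 0.5(4.09 − 0.5y_{East}) ⇒ 0.75y_{East} = 2.745, so y_{East} = 3.66.
Then y_{South} = 4.09 − 0.5·3.66 = 2.26.
Total catch: 3.66 + 2.26 = 5.92.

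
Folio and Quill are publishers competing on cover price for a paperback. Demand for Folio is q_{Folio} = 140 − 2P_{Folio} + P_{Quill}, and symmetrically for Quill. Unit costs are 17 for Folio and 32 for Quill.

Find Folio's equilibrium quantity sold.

86

Folio's profit: π = (P_{Folio} − 17)(140 − 2P_{Folio} + P_{Quill}).
∂π/∂P_{Folio} = 174 − 4P_{Folio} + P_{Quill} = 0 ⇒ P_{Folio} = 43.5 + 0.25P_{Quill}.
Similarly P_{Quill} = 51 + 0.25P_{Folio}.
Substituting the second reaction function into the first: P_{Folio} = 43.5 + 0.25(51 + 0.25P_{Folio}), which gives 0.9375P_{Folio} = 56.25 ⇒ P_{Folio} = 60.
Then P_{Quill} = 51 + 0.25·60 = 66.
q_{Folio} = 140 − 2·60 + 66 = 86.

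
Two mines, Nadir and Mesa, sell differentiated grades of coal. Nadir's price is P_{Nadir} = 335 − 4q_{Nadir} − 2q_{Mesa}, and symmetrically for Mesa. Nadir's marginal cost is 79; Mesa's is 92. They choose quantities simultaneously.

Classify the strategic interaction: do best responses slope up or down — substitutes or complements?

Mine Nadir's profit: π = q_{Nadir}(335 − 4q_{Nadir} − 2q_{Mesa}) − 79q_{Nadir}.
∂π/∂q_{Nadir} = 256 − 8q_{Nadir} − 2q_{Mesa} = 0 ⇒ q_{Nadir} = 32 − 0.25q_{Mesa}.
The best-response slope dq_{Nadir}/dq_{Mesa} = −0.25 < 0: the reaction function is downward-sloping, so the choices are strategic substitutes.

strategic substitutes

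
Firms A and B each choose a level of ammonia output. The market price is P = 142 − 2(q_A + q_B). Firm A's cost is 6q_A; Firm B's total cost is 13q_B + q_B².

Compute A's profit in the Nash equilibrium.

1556.82

Firm A's profit: π = q_A(142 − 2(q_A + q_B)) − 6q_A.
∂π/∂q_A = 136 − 4q_A − 2q_B = 0, so q_A = 34 − 0.5q_B.
For B: ∂π/∂q_B = 129 − 6q_B − 2q_A = 0 ⇒ q_B = 21.5 − (1/3)q_A.
Plugging q_B into A's best response: q_A = 34 − 0.5(21.5 − (1/3)q_A) ⇒ (5/6)q_A = 23.25, so q_A = 27.9.
Then q_B = 21.5 − (1/3)·27.9 = 12.2.
Price P = 142 − 2·40.1 = 61.8.
A's profit: (61.8 − 6)·27.9 = 1556.82.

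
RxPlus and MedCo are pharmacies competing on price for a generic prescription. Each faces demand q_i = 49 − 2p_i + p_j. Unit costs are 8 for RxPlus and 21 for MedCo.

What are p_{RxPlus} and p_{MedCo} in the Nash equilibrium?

23.4, 28.6

RxPlus's profit: π = (p_{RxPlus} − 8)(49 − 2p_{RxPlus} + p_{MedCo}).
∂π/∂p_{RxPlus} = 65 − 4p_{RxPlus} + p_{MedCo} = 0 ⇒ p_{RxPlus} = 16.25 + 0.25p_{MedCo}.
Similarly p_{MedCo} = 22.75 + 0.25p_{RxPlus}.
Solving the two reaction functions simultaneously: (1 − (0.25)(0.25))p_{RxPlus} = 16.25 + 0.25·22.75, so 0.9375p_{RxPlus} = 21.9375 and p_{RxPlus} = 23.4.
Then p_{MedCo} = 22.75 + 0.25·23.4 = 28.6.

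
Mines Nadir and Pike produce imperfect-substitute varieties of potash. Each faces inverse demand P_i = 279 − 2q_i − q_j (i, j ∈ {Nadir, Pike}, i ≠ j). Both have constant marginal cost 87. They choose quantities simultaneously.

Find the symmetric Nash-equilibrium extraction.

38.4

Mine Nadir's profit: π = q_{Nadir}(279 − 2q_{Nadir} − q_{Pike}) − 87q_{Nadir}.
∂π/∂q_{Nadir} = 192 − 4q_{Nadir} − q_{Pike} = 0 ⇒ q_{Nadir} = 48 − 0.25q_{Pike}.
Setting q_{Nadir} = q_{Pike} in the reaction function: q_{Nadir} = 48 − 0.25q_{Nadir}, so q_{Nadir} = 48 / 1.25 = 38.4.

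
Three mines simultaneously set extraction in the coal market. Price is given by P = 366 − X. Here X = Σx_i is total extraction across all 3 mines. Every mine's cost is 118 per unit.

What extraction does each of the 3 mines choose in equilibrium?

62

A representative mine's profit is π_i = x_i(366 − X) − 118x_i, with X = x_i + Σ_{j≠i} x_j.
First-order condition: 248 − 2x_i − Σ_{j≠i} x_j = 0.
Imposing symmetry (x_j = x for all j) turns Σ_{j≠i} x_j into 2x, so 248 = 4x and x = 62.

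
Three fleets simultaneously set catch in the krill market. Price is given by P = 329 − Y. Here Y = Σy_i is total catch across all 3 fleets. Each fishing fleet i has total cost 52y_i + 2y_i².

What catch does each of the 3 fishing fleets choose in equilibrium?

A representative fishing fleet's profit is π_i = y_i(329 − Y) − 52y_i − 2y_i², with Y = y_i + Σ_{j≠i} y_j.
First-order condition: 277 − 6y_i − Σ_{j≠i} y_j = 0.
Imposing symmetry (y_j = y for all j) turns Σ_{j≠i} y_j into 2y, so 277 = 8y and y = 34.625.

34.625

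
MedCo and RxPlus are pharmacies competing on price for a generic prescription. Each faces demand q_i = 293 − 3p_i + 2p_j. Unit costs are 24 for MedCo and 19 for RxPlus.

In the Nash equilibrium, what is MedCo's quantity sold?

MedCo's profit: π = (p_{MedCo} − 24)(293 − 3p_{MedCo} + 2p_{RxPlus}).
∂π/∂p_{MedCo} = 365 − 6p_{MedCo} + 2p_{RxPlus} = 0 ⇒ p_{MedCo} = 365/6 + (1/3)p_{RxPlus}.
Similarly p_{RxPlus} = 175/3 + (1/3)p_{MedCo}.
Substituting the second reaction function into the first: p_{MedCo} = 365/6 + (1/3)(175/3 + (1/3)p_{MedCo}), which gives (8/9)p_{MedCo} = 1445/18 ⇒ p_{MedCo} = 90.3125.
Then p_{RxPlus} = 175/3 + (1/3)·90.3125 = 88.4375.
q_{MedCo} = 293 − 3·90.3125 + 2·88.4375 = 198.9375.

198.9375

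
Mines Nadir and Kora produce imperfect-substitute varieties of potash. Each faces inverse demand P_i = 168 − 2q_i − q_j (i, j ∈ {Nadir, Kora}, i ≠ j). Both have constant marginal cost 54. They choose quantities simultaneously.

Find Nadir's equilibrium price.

Mine Nadir's profit: π = q_{Nadir}(168 − 2q_{Nadir} − q_{Kora}) − 54q_{Nadir}.
∂π/∂q_{Nadir} = 114 − 4q_{Nadir} − q_{Kora} = 0 ⇒ q_{Nadir} = 28.5 − 0.25q_{Kora}.
The game is symmetric, so in equilibrium q_{Kora} = q_{Nadir}: the reaction function gives 1.25q_{Nadir} = 28.5, hence q_{Nadir} = 22.8.
P_{Nadir} = 168 − 2·22.8 − 22.8 = 99.6.

99.6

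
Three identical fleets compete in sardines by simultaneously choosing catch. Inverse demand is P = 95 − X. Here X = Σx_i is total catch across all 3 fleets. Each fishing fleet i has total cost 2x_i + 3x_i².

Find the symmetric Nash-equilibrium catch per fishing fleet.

9.3

A representative fishing fleet's profit is π_i = x_i(95 − X) − 2x_i − 3x_i², with X = x_i + Σ_{j≠i} x_j.
First-order condition: 93 − 8x_i − Σ_{j≠i} x_j = 0.
In a symmetric equilibrium every fishing fleet chooses the same x, so Σ_{j≠i} x_j = 2x. The condition becomes 93 − 10x = 0, giving x = 93/10 = 9.3.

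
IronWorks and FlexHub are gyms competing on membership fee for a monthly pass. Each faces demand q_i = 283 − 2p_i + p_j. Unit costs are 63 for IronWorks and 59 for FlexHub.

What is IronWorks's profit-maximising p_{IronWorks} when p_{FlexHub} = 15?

106

IronWorks's profit: π = (p_{IronWorks} − 63)(283 − 2p_{IronWorks} + p_{FlexHub}).
∂π/∂p_{IronWorks} = 409 − 4p_{IronWorks} + p_{FlexHub} = 0 ⇒ p_{IronWorks} = 102.25 + 0.25p_{FlexHub}.
At p_{FlexHub} = 15: p_{IronWorks} = 102.25 + 0.25·15 = 106.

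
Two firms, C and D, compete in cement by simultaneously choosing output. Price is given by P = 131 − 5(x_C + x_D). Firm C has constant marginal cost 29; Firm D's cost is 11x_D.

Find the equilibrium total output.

Firm C's profit: π = x_C(131 − 5(x_C + x_D)) − 29x_C.
∂π/∂x_C = 102 − 10x_C − 5x_D = 0, so x_C = 10.2 − 0.5x_D.
By the same steps for D: x_D = 12 − 0.5x_C.
Plugging x_D into C's best response: x_C = 10.2 − 0.5(12 − 0.5x_C) ⇒ 0.75x_C = 4.2, so x_C = 5.6.
Then x_D = 12 − 0.5·5.6 = 9.2.
Total output: 5.6 + 9.2 = 14.8.

14.8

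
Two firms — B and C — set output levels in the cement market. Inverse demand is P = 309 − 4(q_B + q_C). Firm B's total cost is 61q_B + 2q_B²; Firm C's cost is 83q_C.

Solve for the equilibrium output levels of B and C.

13.5, 21.5

Firm B's profit: π = q_B(309 − 4(q_B + q_C)) − 61q_B − 2q_B².
∂π/∂q_B = 248 − 12q_B − 4q_C = 0, so q_B = 62/3 − (1/3)q_C.
For C: ∂π/∂q_C = 226 − 8q_C − 4q_B = 0 ⇒ q_C = 28.25 − 0.5q_B.
Solving the two reaction functions simultaneously: (1 − (−1/3)(−0.5))q_B = 62/3 − (1/3)·28.25, so (5/6)q_B = 11.25 and q_B = 13.5.
Then q_C = 28.25 − 0.5·13.5 = 21.5.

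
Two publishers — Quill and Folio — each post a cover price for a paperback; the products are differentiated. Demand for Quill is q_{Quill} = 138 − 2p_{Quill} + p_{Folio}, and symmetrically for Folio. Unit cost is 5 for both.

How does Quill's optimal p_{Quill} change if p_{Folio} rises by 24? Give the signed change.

Quill's profit: π = (p_{Quill} − 5)(138 − 2p_{Quill} + p_{Folio}).
∂π/∂p_{Quill} = 148 − 4p_{Quill} + p_{Folio} = 0 ⇒ p_{Quill} = 37 + 0.25p_{Folio}.
The reaction-function slope is 0.25, so a 24-unit rise in p_{Folio} moves p_{Quill} by 0.25 × 24 = 6. Quill's best response rises — the actions are strategic complements.

6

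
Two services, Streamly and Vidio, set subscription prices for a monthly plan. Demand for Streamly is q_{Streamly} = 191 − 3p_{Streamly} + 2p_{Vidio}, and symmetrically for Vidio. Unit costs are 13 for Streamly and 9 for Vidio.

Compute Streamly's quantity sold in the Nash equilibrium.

Streamly's profit: π = (p_{Streamly} − 13)(191 − 3p_{Streamly} + 2p_{Vidio}).
∂π/∂p_{Streamly} = 230 − 6p_{Streamly} + 2p_{Vidio} = 0 ⇒ p_{Streamly} = 115/3 + (1/3)p_{Vidio}.
Similarly p_{Vidio} = 109/3 + (1/3)p_{Streamly}.
Substituting the second reaction function into the first: p_{Streamly} = 115/3 + (1/3)(109/3 + (1/3)p_{Streamly}), which gives (8/9)p_{Streamly} = 454/9 ⇒ p_{Streamly} = 56.75.
Then p_{Vidio} = 109/3 + (1/3)·56.75 = 55.25.
q_{Streamly} = 191 − 3·56.75 + 2·55.25 = 131.25.

131.25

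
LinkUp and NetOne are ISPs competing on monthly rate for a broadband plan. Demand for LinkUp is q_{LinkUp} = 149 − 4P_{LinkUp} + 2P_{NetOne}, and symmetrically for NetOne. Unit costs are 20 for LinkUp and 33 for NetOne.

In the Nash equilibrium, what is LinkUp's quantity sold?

LinkUp's profit: π = (P_{LinkUp} − 20)(149 − 4P_{LinkUp} + 2P_{NetOne}).
∂π/∂P_{LinkUp} = 229 − 8P_{LinkUp} + 2P_{NetOne} = 0 ⇒ P_{LinkUp} = 28.625 + 0.25P_{NetOne}.
Similarly P_{NetOne} = 35.125 + 0.25P_{LinkUp}.
Plugging P_{NetOne} into LinkUp's best response: P_{LinkUp} = 28.625 + 0.25(35.125 + 0.25P_{LinkUp}) ⇒ 0.9375P_{LinkUp} = 1197/32, so P_{LinkUp} = 39.9.
Then P_{NetOne} = 35.125 + 0.25·39.9 = 45.1.
q_{LinkUp} = 149 − 4·39.9 + 2·45.1 = 79.6.

79.6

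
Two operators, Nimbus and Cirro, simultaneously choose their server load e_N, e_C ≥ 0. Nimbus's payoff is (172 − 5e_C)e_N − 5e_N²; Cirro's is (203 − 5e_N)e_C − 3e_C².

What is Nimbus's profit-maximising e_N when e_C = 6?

Expanding Nimbus's payoff: 172e_N − 5e_Ce_N − 5e_N².
∂π/∂e_N = 172 − 5e_C − 10e_N = 0, so e_N = 17.2 − 0.5e_C.
At e_C = 6: e_N = 17.2 − 0.5·6 = 14.2.

14.2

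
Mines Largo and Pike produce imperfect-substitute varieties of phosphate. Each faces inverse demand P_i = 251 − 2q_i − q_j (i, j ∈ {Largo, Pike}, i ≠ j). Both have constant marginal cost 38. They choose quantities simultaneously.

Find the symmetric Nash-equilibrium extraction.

42.6

Mine Largo's profit: π = q_{Largo}(251 − 2q_{Largo} − q_{Pike}) − 38q_{Largo}.
∂π/∂q_{Largo} = 213 − 4q_{Largo} − q_{Pike} = 0 ⇒ q_{Largo} = 53.25 − 0.25q_{Pike}.
The game is symmetric, so in equilibrium q_{Pike} = q_{Largo}: the reaction function gives 1.25q_{Largo} = 53.25, hence q_{Largo} = 42.6.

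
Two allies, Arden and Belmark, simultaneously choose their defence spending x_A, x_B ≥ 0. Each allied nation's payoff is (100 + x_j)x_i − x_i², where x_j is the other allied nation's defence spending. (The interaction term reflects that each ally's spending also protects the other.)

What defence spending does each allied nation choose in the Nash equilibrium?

100

Arden's payoff is (100 + x_B)x_A − x_A².
∂π/∂x_A = 100 + x_B − 2x_A = 0, so x_A = 50 + 0.5x_B.
The game is symmetric, so in equilibrium x_B = x_A: the reaction function gives 0.5x_A = 50, hence x_A = 100.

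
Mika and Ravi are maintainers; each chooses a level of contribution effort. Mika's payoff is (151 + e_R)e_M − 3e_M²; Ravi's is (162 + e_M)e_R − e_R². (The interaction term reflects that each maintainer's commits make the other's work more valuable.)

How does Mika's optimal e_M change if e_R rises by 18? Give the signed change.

Expanding Mika's payoff: 151e_M + e_Re_M − 3e_M².
∂π/∂e_M = 151 + e_R − 6e_M = 0, so e_M = 151/6 + (1/6)e_R.
The reaction-function slope is 1/6, so an 18-unit rise in e_R moves e_M by 1/6 × 18 = 3. Mika's best response rises — the actions are strategic complements.

3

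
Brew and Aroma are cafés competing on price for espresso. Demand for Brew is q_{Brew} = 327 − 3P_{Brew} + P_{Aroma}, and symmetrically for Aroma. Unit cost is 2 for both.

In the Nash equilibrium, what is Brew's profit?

Brew's profit: π = (P_{Brew} − 2)(327 − 3P_{Brew} + P_{Aroma}).
∂π/∂P_{Brew} = 333 − 6P_{Brew} + P_{Aroma} = 0 ⇒ P_{Brew} = 55.5 + (1/6)P_{Aroma}.
Setting P_{Brew} = P_{Aroma} in the reaction function: P_{Brew} = 55.5 + (1/6)P_{Brew}, so P_{Brew} = 55.5 / (5/6) = 66.6.
q_{Brew} = 327 − 3·66.6 + 66.6 = 193.8.
Profit = (66.6 − 2)·193.8 = 12519.48.

12519.48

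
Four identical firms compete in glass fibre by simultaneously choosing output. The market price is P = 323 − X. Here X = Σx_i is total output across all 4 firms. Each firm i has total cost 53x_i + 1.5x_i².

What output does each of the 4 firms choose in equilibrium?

33.75

A representative firm's profit is π_i = x_i(323 − X) − 53x_i − 1.5x_i², with X = x_i + Σ_{j≠i} x_j.
First-order condition: 270 − 5x_i − Σ_{j≠i} x_j = 0.
With identical firms, set every x_j = x: then 270 − 5x − 3x = 0, i.e. x = 270/8 = 33.75.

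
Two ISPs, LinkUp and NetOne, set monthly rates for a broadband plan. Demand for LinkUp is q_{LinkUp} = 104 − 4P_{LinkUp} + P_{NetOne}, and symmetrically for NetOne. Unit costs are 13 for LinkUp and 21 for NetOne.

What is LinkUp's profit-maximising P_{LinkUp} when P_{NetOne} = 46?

LinkUp's profit: π = (P_{LinkUp} − 13)(104 − 4P_{LinkUp} + P_{NetOne}).
∂π/∂P_{LinkUp} = 156 − 8P_{LinkUp} + P_{NetOne} = 0 ⇒ P_{LinkUp} = 19.5 + 0.125P_{NetOne}.
At P_{NetOne} = 46: P_{LinkUp} = 19.5 + 0.125·46 = 25.25.

25.25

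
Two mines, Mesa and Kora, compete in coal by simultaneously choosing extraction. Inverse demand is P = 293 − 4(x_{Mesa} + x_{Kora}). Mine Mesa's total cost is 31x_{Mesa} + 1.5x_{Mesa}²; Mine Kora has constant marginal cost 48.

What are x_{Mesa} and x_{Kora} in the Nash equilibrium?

Mine Mesa's profit: π = x_{Mesa}(293 − 4(x_{Mesa} + x_{Kora})) − 31x_{Mesa} − 1.5x_{Mesa}².
∂π/∂x_{Mesa} = 262 − 11x_{Mesa} − 4x_{Kora} = 0, so x_{Mesa} = 262/11 − (4/11)x_{Kora}.
For Kora: ∂π/∂x_{Kora} = 245 − 8x_{Kora} − 4x_{Mesa} = 0 ⇒ x_{Kora} = 30.625 − 0.5x_{Mesa}.
Solving the two reaction functions simultaneously: (1 − (−4/11)(−0.5))x_{Mesa} = 262/11 − (4/11)·30.625, so (9/11)x_{Mesa} = 279/22 and x_{Mesa} = 15.5.
Then x_{Kora} = 30.625 − 0.5·15.5 = 22.875.

15.5, 22.875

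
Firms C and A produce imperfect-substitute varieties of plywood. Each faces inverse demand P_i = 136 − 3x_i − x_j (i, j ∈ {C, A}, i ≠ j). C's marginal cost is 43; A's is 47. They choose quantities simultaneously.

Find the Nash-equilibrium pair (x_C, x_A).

13.4, 12.6

Firm C's profit: π = x_C(136 − 3x_C − x_A) − 43x_C.
∂π/∂x_C = 93 − 6x_C − x_A = 0 ⇒ x_C = 15.5 − (1/6)x_A.
Similarly x_A = 89/6 − (1/6)x_C.
Solving the two reaction functions simultaneously: (1 − (−1/6)(−1/6))x_C = 15.5 − (1/6)·(89/6), so (35/36)x_C = 469/36 and x_C = 13.4.
Then x_A = 89/6 − (1/6)·13.4 = 12.6.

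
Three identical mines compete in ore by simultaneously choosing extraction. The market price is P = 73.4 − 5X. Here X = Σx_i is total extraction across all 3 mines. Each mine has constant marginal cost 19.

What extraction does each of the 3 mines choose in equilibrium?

A representative mine's profit is π_i = x_i(73.4 − 5X) − 19x_i, with X = x_i + Σ_{j≠i} x_j.
First-order condition: 54.4 − 10x_i − 5Σ_{j≠i} x_j = 0.
Imposing symmetry (x_j = x for all j) turns Σ_{j≠i} x_j into 2x, so 54.4 = 20x and x = 2.72.

2.72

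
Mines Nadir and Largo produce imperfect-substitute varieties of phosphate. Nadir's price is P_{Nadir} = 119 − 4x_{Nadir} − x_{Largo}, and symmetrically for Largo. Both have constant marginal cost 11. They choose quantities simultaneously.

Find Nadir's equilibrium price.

Mine Nadir's profit: π = x_{Nadir}(119 − 4x_{Nadir} − x_{Largo}) − 11x_{Nadir}.
∂π/∂x_{Nadir} = 108 − 8x_{Nadir} − x_{Largo} = 0 ⇒ x_{Nadir} = 13.5 − 0.125x_{Largo}.
Setting x_{Nadir} = x_{Largo} in the reaction function: x_{Nadir} = 13.5 − 0.125x_{Nadir}, so x_{Nadir} = 13.5 / 1.125 = 12.
P_{Nadir} = 119 − 4·12 − 12 = 59.

59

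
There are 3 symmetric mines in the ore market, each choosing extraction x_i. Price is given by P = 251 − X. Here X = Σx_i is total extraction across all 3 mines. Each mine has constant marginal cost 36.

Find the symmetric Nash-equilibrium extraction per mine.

53.75

A representative mine's profit is π_i = x_i(251 − X) − 36x_i, with X = x_i + Σ_{j≠i} x_j.
First-order condition: 215 − 2x_i − Σ_{j≠i} x_j = 0.
With identical mines, set every x_j = x: then 215 − 2x − 2x = 0, i.e. x = 215/4 = 53.75.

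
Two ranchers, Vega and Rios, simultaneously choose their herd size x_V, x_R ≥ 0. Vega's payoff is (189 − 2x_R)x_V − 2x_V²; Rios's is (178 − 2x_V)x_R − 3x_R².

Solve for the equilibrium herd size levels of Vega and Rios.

38.9, 16.7

Expanding Vega's payoff: 189x_V − 2x_Rx_V − 2x_V².
∂π/∂x_V = 189 − 2x_R − 4x_V = 0, so x_V = 47.25 − 0.5x_R.
Likewise for Rios: x_R = 89/3 − (1/3)x_V.
Solving the two reaction functions simultaneously: (1 − (−0.5)(−1/3))x_V = 47.25 − 0.5·(89/3), so (5/6)x_V = 389/12 and x_V = 38.9.
Then x_R = 89/3 − (1/3)·38.9 = 16.7.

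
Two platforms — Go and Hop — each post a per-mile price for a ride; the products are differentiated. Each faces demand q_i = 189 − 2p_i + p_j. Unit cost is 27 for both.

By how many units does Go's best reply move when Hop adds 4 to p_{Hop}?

1

Go's profit: π = (p_{Go} − 27)(189 − 2p_{Go} + p_{Hop}).
∂π/∂p_{Go} = 243 − 4p_{Go} + p_{Hop} = 0 ⇒ p_{Go} = 60.75 + 0.25p_{Hop}.
The reaction-function slope is 0.25, so a 4-unit rise in p_{Hop} moves p_{Go} by 0.25 × 4 = 1. Go's best response rises — the actions are strategic complements.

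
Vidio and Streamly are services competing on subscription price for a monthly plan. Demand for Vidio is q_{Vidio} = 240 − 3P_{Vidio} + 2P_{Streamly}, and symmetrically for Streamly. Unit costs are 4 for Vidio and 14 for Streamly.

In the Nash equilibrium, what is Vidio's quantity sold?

182.625

Vidio's profit: π = (P_{Vidio} − 4)(240 − 3P_{Vidio} + 2P_{Streamly}).
∂π/∂P_{Vidio} = 252 − 6P_{Vidio} + 2P_{Streamly} = 0 ⇒ P_{Vidio} = 42 + (1/3)P_{Streamly}.
Similarly P_{Streamly} = 47 + (1/3)P_{Vidio}.
Solving the two reaction functions simultaneously: (1 − (1/3)(1/3))P_{Vidio} = 42 + (1/3)·47, so (8/9)P_{Vidio} = 173/3 and P_{Vidio} = 64.875.
Then P_{Streamly} = 47 + (1/3)·64.875 = 68.625.
q_{Vidio} = 240 − 3·64.875 + 2·68.625 = 182.625.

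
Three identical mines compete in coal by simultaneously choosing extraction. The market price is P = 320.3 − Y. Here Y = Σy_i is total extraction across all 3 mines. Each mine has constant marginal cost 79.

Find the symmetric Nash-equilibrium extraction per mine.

60.325

A representative mine's profit is π_i = y_i(320.3 − Y) − 79y_i, with Y = y_i + Σ_{j≠i} y_j.
First-order condition: 241.3 − 2y_i − Σ_{j≠i} y_j = 0.
With identical mines, set every y_j = y: then 241.3 − 2y − 2y = 0, i.e. y = 241.3/4 = 60.325.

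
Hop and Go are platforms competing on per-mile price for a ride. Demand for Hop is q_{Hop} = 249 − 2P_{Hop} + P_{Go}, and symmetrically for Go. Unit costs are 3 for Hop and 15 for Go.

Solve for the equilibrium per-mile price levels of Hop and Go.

86.6, 91.4

Hop's profit: π = (P_{Hop} − 3)(249 − 2P_{Hop} + P_{Go}).
∂π/∂P_{Hop} = 255 − 4P_{Hop} + P_{Go} = 0 ⇒ P_{Hop} = 63.75 + 0.25P_{Go}.
Similarly P_{Go} = 69.75 + 0.25P_{Hop}.
Plugging P_{Go} into Hop's best response: P_{Hop} = 63.75 + 0.25(69.75 + 0.25P_{Hop}) ⇒ 0.9375P_{Hop} = 81.1875, so P_{Hop} = 86.6.
Then P_{Go} = 69.75 + 0.25·86.6 = 91.4.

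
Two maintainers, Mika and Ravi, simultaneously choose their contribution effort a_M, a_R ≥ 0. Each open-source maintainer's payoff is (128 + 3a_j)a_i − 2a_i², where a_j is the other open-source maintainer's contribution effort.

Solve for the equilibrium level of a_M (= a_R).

Mika's payoff is (128 + 3a_R)a_M − 2a_M².
∂π/∂a_M = 128 + 3a_R − 4a_M = 0, so a_M = 32 + 0.75a_R.
The game is symmetric, so in equilibrium a_R = a_M: the reaction function gives 0.25a_M = 32, hence a_M = 128.

128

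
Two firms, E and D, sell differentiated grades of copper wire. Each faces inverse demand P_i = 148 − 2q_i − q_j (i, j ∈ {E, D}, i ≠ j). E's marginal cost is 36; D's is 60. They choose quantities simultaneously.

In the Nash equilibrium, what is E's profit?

Firm E's profit: π = q_E(148 − 2q_E − q_D) − 36q_E.
∂π/∂q_E = 112 − 4q_E − q_D = 0 ⇒ q_E = 28 − 0.25q_D.
Similarly q_D = 22 − 0.25q_E.
Solving the two reaction functions simultaneously: (1 − (−0.25)(−0.25))q_E = 28 − 0.25·22, so 0.9375q_E = 22.5 and q_E = 24.
Then q_D = 22 − 0.25·24 = 16.
P_E = 148 − 2·24 − 16 = 84.
Profit = (84 − 36)·24 = 1152.

1152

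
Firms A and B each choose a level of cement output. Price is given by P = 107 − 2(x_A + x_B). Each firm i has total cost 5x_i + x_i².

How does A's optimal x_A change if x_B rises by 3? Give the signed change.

Firm A's profit: π = x_A(107 − 2(x_A + x_B)) − 5x_A − x_A².
∂π/∂x_A = 102 − 6x_A − 2x_B = 0, so x_A = 17 − (1/3)x_B.
The reaction-function slope is −1/3, so a 3-unit rise in x_B moves x_A by −1/3 × 3 = −1. A's best response falls — the actions are strategic substitutes.

-1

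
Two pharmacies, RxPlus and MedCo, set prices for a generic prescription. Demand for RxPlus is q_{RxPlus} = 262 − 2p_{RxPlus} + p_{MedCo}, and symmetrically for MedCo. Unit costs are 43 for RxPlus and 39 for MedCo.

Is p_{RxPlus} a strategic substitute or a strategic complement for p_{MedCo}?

strategic complements

RxPlus's profit: π = (p_{RxPlus} − 43)(262 − 2p_{RxPlus} + p_{MedCo}).
∂π/∂p_{RxPlus} = 348 − 4p_{RxPlus} + p_{MedCo} = 0 ⇒ p_{RxPlus} = 87 + 0.25p_{MedCo}.
The best-response slope dp_{RxPlus}/dp_{MedCo} = 0.25 > 0: the reaction function is upward-sloping, so the choices are strategic complements.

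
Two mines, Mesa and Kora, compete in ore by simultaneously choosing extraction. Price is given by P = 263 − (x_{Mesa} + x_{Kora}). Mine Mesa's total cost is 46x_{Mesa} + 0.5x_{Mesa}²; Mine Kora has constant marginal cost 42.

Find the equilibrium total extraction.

131.8

Mine Mesa's profit: π = x_{Mesa}(263 − (x_{Mesa} + x_{Kora})) − 46x_{Mesa} − 0.5x_{Mesa}².
∂π/∂x_{Mesa} = 217 − 3x_{Mesa} − x_{Kora} = 0, so x_{Mesa} = 217/3 − (1/3)x_{Kora}.
For Kora: ∂π/∂x_{Kora} = 221 − 2x_{Kora} − x_{Mesa} = 0 ⇒ x_{Kora} = 110.5 − 0.5x_{Mesa}.
Plugging x_{Kora} into Mesa's best response: x_{Mesa} = 217/3 − (1/3)(110.5 − 0.5x_{Mesa}) ⇒ (5/6)x_{Mesa} = 35.5, so x_{Mesa} = 42.6.
Then x_{Kora} = 110.5 − 0.5·42.6 = 89.2.
Total extraction: 42.6 + 89.2 = 131.8.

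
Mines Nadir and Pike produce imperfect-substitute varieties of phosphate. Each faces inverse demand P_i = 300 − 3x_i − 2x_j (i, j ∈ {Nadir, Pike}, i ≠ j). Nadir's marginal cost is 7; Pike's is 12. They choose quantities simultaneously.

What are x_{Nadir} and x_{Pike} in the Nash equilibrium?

36.9375, 35.6875

Mine Nadir's profit: π = x_{Nadir}(300 − 3x_{Nadir} − 2x_{Pike}) − 7x_{Nadir}.
∂π/∂x_{Nadir} = 293 − 6x_{Nadir} − 2x_{Pike} = 0 ⇒ x_{Nadir} = 293/6 − (1/3)x_{Pike}.
Similarly x_{Pike} = 48 − (1/3)x_{Nadir}.
Solving the two reaction functions simultaneously: (1 − (−1/3)(−1/3))x_{Nadir} = 293/6 − (1/3)·48, so (8/9)x_{Nadir} = 197/6 and x_{Nadir} = 36.9375.
Then x_{Pike} = 48 − (1/3)·36.9375 = 35.6875.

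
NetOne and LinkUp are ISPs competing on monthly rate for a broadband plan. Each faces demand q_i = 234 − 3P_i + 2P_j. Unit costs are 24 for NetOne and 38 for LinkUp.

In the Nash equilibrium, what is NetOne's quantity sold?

NetOne's profit: π = (P_{NetOne} − 24)(234 − 3P_{NetOne} + 2P_{LinkUp}).
∂π/∂P_{NetOne} = 306 − 6P_{NetOne} + 2P_{LinkUp} = 0 ⇒ P_{NetOne} = 51 + (1/3)P_{LinkUp}.
Similarly P_{LinkUp} = 58 + (1/3)P_{NetOne}.
Substituting the second reaction function into the first: P_{NetOne} = 51 + (1/3)(58 + (1/3)P_{NetOne}), which gives (8/9)P_{NetOne} = 211/3 ⇒ P_{NetOne} = 79.125.
Then P_{LinkUp} = 58 + (1/3)·79.125 = 84.375.
q_{NetOne} = 234 − 3·79.125 + 2·84.375 = 165.375.

165.375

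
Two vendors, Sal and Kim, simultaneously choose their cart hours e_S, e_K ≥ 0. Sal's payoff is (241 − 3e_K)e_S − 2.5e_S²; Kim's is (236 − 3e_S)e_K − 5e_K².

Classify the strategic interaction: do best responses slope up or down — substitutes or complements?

strategic substitutes

Expanding Sal's payoff: 241e_S − 3e_Ke_S − 2.5e_S².
∂π/∂e_S = 241 − 3e_K − 5e_S = 0, so e_S = 48.2 − 0.6e_K.
The best-response slope de_S/de_K = −0.6 < 0: the reaction function is downward-sloping, so the choices are strategic substitutes.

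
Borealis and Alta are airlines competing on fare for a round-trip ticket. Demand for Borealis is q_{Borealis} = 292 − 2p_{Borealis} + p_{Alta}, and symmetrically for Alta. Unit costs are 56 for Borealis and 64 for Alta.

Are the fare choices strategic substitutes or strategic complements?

Borealis's profit: π = (p_{Borealis} − 56)(292 − 2p_{Borealis} + p_{Alta}).
∂π/∂p_{Borealis} = 404 − 4p_{Borealis} + p_{Alta} = 0 ⇒ p_{Borealis} = 101 + 0.25p_{Alta}.
The best-response slope dp_{Borealis}/dp_{Alta} = 0.25 > 0: the reaction function is upward-sloping, so the choices are strategic complements.

strategic complements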